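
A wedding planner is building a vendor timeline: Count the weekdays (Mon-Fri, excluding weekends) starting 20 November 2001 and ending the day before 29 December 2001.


Start: 2001-11-20 (Tuesday)
End (exclusive): 2001-12-29 (Saturday)
Total calendar days: 39
Full weeks: 39 // 7 = 5 -> 25 weekdays
Remaining 4 days starting on Tuesday:
  Tue(w), Wed(w), Thu(w), Fri(w) -> 4 weekdays
Total business days: 25 + 4 = 29

29


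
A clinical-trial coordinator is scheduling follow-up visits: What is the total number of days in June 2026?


Month: June
Year: 2026
June is a 30-day month
Total: 30 days

30


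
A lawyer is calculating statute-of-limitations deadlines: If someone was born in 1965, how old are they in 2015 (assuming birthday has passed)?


Birth year: 1965
Current year: 2015
Age = current year - birth year
Age = 2015 - 1965 = 50

50


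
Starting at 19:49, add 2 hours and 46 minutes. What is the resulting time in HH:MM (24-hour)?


Start time: 19:49
Adding: 2 hours 46 minutes
Minutes: 49 + 46 = 95
Minute overflow: 95 >= 60, so carry 1 hour, minutes = 35
Hours: 19 + 2 + 1 = 22
Result: 22:35

22:35


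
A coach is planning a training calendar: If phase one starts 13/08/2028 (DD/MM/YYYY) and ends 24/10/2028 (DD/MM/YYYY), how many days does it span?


Start date: 2028-08-13
End date: 2028-10-24
Aug 2028: +19 days
Sep 2028: +30 days
Oct 2028: +23 days
Total: 72 days

72


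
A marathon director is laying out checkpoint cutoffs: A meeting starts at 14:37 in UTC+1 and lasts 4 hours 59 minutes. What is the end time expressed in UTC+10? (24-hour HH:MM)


Start: 14:37 in UTC+1
Step 1 - add duration:
  minutes: 37 + 59 = 96 (carry 1h)
  hours: 14 + 4 + 1 = 19
  end in UTC+1: 19:36
Step 2 - convert UTC+1 -> UTC+10:
  offset difference: 10 - (1) = 9 hours
  19 + (9) = 28 -> mod 24 = 4
Result: 04:36 in UTC+10

04:36


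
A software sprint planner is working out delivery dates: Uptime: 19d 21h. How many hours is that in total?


Days: 19
Extra hours: 21
Hours per day: 24
Days to hours: 19 x 24 = 456
Total: 456 + 21 = 477

477


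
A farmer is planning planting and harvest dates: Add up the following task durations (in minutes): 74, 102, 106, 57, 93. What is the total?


Durations: 74, 102, 106, 57, 93
Running sum: 74
+ 102 = 176
+ 106 = 282
+ 57 = 339
+ 93 = 432
Total duration: 432 minutes
That is 7 hours and 12 minutes

432


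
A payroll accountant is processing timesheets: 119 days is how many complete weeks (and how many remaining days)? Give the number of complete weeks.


Total days: 119
Days per week: 7
Division: 119 / 7 = 17 remainder 0
Complete weeks: 17
Remaining days: 0

17


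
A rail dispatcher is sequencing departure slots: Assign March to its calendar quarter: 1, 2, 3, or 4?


Month: March (month 3)
Q1: January-March (months 1-3)
Q2: April-June (months 4-6)
Q3: July-September (months 7-9)
Q4: October-December (months 10-12)
Month 3 falls in Q1

1


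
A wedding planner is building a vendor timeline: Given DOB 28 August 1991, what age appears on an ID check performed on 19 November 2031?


Birth: 1991-08-28
Reference: 2031-11-19
Year difference: 2031 - 1991 = 40
Has birthday (08-28) occurred by 11-19? Yes
Age in full years: 40

40


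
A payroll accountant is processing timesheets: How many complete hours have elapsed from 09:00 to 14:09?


Start: 09:00
End: 14:09
Hour difference: 14 - 9 = 5 hours
Minute difference: 9 - 0 = 9 minutes
Total minutes: 309
Complete hours: 309 / 60 = 5 (remainder 9)

5


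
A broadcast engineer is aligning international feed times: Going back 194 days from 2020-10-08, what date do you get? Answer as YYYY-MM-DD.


Start: 2020-10-08
Subtracting 194 days
Days already passed in October: 8
After going back through October: 186 more days to subtract
September 2020: 30 days, 156 remaining
August 2020: 31 days, 125 remaining
July 2020: 31 days, 94 remaining
June 2020: 30 days, 64 remaining
Result: 2020-03-28

2020-03-28


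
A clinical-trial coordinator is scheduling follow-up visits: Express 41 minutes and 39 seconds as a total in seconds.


Minutes: 41
Seconds: 39
Convert minutes to seconds: 41 x 60 = 2460
Add remaining seconds: 2460 + 39 = 2499

2499


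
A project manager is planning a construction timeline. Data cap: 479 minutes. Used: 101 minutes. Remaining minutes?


Total budget: 479 minutes
Time used: 101 minutes
Remaining: 479 - 101 = 378 minutes
Percent used: 21.1%
Percent remaining: 78.9%

378


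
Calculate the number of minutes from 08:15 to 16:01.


Start time: 08:15 = 495 minutes from midnight
End time: 16:01 = 961 minutes from midnight
Difference: 961 - 495 = 466 minutes
That is 7 hours and 46 minutes

466


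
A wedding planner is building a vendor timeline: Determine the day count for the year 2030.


Year: 2030
Check leap year rules:
Divisible by 4? No
2030 is not a leap year
Days: 365

365


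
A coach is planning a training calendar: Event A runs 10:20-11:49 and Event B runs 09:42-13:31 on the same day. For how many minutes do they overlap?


Interval A: [620, 709] minutes from midnight
Interval B: [582, 811] minutes from midnight
Overlap start = max(620, 582) = 620
Overlap end = min(709, 811) = 709
Overlap = 709 - 620 = 89 minutes

89


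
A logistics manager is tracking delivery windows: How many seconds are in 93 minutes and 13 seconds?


Minutes: 93
Extra seconds: 13
Seconds per minute: 60
Minutes to seconds: 93 x 60 = 5580
Total: 5580 + 13 = 5593

5593


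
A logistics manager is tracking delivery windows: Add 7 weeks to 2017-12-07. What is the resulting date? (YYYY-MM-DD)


Start: 2017-12-07
Weeks to add: 7
Convert to days: 7 x 7 = 49 days
Add 49 days to 2017-12-07
Result: 2018-01-25

2018-01-25


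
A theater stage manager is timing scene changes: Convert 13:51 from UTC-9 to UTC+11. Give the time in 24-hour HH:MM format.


Local time: 13:51 at UTC-9 (offset -9h)
Target zone: UTC+11 (offset 11h)
Difference: 11 - (-9) = 20 hours
Calculation: 13 + (20) = 33
Wraparound: (33) mod 24 = 9
Result: 09:51

09:51


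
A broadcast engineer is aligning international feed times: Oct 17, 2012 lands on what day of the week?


Date: 2012-10-17
January 1, 2012 is a Sunday
Day of year: 291
Offset from Jan 1: 290 days
290 mod 7 = 3
Result: Wednesday

Wednesday


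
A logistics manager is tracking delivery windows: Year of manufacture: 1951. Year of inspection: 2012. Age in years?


Birth year: 1951
Current year: 2012
Age = current year - birth year
Age = 2012 - 1951 = 61

61


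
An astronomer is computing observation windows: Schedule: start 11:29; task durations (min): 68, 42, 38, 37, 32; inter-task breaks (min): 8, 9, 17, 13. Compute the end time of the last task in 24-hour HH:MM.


Start: 11:29 = 689 min from midnight
  after task 1 (68 min): 12:37
  after break (8 min): 12:45
  after task 2 (42 min): 13:27
  after break (9 min): 13:36
  after task 3 (38 min): 14:14
  after break (17 min): 14:31
  after task 4 (37 min): 15:08
  after break (13 min): 15:21
  after task 5 (32 min): 15:53
Total elapsed: 264 minutes
End time: 15:53

15:53


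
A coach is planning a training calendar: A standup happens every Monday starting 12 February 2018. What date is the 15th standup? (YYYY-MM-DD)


First occurrence: 2018-02-12 (occurrence 1)
Each occurrence is 7 days after the previous.
Occurrence 15 is 14 weeks after the first.
14 weeks = 98 days
2018-02-12 + 98 days = 2018-05-21

2018-05-21


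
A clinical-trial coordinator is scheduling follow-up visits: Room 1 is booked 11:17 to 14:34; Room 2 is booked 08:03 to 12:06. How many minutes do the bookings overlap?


Interval A: [677, 874] minutes from midnight
Interval B: [483, 726] minutes from midnight
Overlap start = max(677, 483) = 677
Overlap end = min(874, 726) = 726
Overlap = 726 - 677 = 49 minutes

49


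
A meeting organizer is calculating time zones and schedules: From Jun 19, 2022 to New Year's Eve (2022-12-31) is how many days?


Start: June 19, 2022
End: December 31, 2022
Days left in June: 11
July: 31
August: 31
September: 30
October: 31
... plus remaining months
Sum of remaining months: 184
Total: 11 + 184 = 195

195


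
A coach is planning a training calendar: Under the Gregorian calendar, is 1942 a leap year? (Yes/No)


Year: 1942
Divisible by 4? 1942 / 4 = 485.5 -> No
Not divisible by 4, so NOT a leap year

No


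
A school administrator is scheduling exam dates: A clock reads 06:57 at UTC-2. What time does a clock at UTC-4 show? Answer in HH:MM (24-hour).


Local time: 06:57 at UTC-2 (offset -2h)
Target zone: UTC-4 (offset -4h)
Difference: -4 - (-2) = -2 hours
Calculation: 6 + (-2) = 4
Result: 04:57

04:57


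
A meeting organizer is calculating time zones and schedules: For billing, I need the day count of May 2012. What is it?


Month: May
Year: 2012
May is a 31-day month
Total: 31 days

31


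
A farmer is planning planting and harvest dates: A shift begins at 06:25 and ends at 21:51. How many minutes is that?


Start time: 06:25 = 385 minutes from midnight
End time: 21:51 = 1311 minutes from midnight
Difference: 1311 - 385 = 926 minutes
That is 15 hours and 26 minutes

926


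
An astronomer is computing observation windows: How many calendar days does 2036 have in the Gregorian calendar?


Year: 2036
Check leap year rules:
Divisible by 4? Yes
Divisible by 100? No
2036 is a leap year
Days: 366

366


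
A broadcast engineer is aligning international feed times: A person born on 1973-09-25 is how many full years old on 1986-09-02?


Birth: 1973-09-25
Reference: 1986-09-02
Year difference: 1986 - 1973 = 13
Has birthday (09-25) occurred by 09-02? No
Birthday not yet reached this year -> subtract 1
Age in full years: 12

12


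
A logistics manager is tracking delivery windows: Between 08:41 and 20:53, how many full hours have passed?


Start: 08:41
End: 20:53
Hour difference: 20 - 8 = 12 hours
Minute difference: 53 - 41 = 12 minutes
Total minutes: 732
Complete hours: 732 / 60 = 12 (remainder 12)

12


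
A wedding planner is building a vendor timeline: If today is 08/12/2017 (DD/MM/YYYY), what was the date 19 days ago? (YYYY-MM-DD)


Start: 2017-12-08
Subtracting 19 days
Days already passed in December: 8
After going back through December: 11 more days to subtract
November 2017 has 30 days, need 11
Result: 2017-11-19

2017-11-19


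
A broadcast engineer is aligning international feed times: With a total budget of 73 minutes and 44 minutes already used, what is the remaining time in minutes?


Total budget: 73 minutes
Time used: 44 minutes
Remaining: 73 - 44 = 29 minutes
Percent used: 60.3%
Percent remaining: 39.7%

29


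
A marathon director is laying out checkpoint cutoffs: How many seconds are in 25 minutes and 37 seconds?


Minutes: 25
Seconds: 37
Convert minutes to seconds: 25 x 60 = 1500
Add remaining seconds: 1500 + 37 = 1537

1537


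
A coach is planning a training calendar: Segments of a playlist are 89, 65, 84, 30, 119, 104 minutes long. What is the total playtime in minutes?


Durations: 89, 65, 84, 30, 119, 104
Running sum: 89
+ 65 = 154
+ 84 = 238
+ 30 = 268
+ 119 = 387
+ 104 = 491
Total duration: 491 minutes
That is 8 hours and 11 minutes

491


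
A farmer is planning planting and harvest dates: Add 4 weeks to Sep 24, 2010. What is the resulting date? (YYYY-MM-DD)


Start: 2010-09-24
Weeks to add: 4
Convert to days: 4 x 7 = 28 days
Add 28 days to 2010-09-24
Result: 2010-10-22

2010-10-22


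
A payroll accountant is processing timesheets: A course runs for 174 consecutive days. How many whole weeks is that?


Total days: 174
Days per week: 7
Division: 174 / 7 = 24 remainder 6
Complete weeks: 24
Remaining days: 6

24


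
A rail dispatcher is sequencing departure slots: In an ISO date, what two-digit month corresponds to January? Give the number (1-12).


Calendar month order:
1. January <--
2. February
January is month number 1

1


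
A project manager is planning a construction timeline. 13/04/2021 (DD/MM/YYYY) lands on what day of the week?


Date: 2021-04-13
January 1, 2021 is a Friday
Day of year: 103
Offset from Jan 1: 102 days
102 mod 7 = 4
Result: Tuesday

Tuesday


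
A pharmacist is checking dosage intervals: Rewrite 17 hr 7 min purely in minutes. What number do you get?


Hours: 17
Extra minutes: 7
Minutes per hour: 60
Hours to minutes: 17 x 60 = 1020
Total: 1020 + 7 = 1027

1027


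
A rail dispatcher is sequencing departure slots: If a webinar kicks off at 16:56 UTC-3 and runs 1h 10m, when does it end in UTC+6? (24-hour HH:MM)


Start: 16:56 in UTC-3
Step 1 - add duration:
  minutes: 56 + 10 = 66 (carry 1h)
  hours: 16 + 1 + 1 = 18
  end in UTC-3: 18:06
Step 2 - convert UTC-3 -> UTC+6:
  offset difference: 6 - (-3) = 9 hours
  18 + (9) = 27 -> mod 24 = 3
Result: 03:06 in UTC+6

03:06


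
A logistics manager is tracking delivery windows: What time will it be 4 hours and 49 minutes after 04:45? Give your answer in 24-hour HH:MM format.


Start time: 04:45
Adding: 4 hours 49 minutes
Minutes: 45 + 49 = 94
Minute overflow: 94 >= 60, so carry 1 hour, minutes = 34
Hours: 4 + 4 + 1 = 9
Result: 09:34

09:34


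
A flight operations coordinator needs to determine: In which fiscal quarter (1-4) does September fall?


Month: September (month 9)
Q1: January-March (months 1-3)
Q2: April-June (months 4-6)
Q3: July-September (months 7-9)
Q4: October-December (months 10-12)
Month 9 falls in Q3

3


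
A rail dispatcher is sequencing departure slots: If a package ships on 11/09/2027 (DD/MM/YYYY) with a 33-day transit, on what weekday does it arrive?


Start: 2027-09-11 (Saturday)
Step 1 - find target date: add 33 days
  2027-09-11 + 33 days = 2027-10-14
Step 2 - day of week:
  33 mod 7 = 5
  Saturday + 5 days -> Thursday
Result: Thursday (2027-10-14)

Thursday


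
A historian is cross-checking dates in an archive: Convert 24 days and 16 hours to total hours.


Days: 24
Extra hours: 16
Hours per day: 24
Days to hours: 24 x 24 = 576
Total: 576 + 16 = 592

592


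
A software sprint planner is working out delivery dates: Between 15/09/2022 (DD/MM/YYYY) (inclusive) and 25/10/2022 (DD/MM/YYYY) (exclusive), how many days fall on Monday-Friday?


Start: 2022-09-15 (Thursday)
End (exclusive): 2022-10-25 (Tuesday)
Total calendar days: 40
Full weeks: 40 // 7 = 5 -> 25 weekdays
Remaining 5 days starting on Thursday:
  Thu(w), Fri(w), Sat(-), Sun(-), Mon(w) -> 3 weekdays
Total business days: 25 + 3 = 28

28


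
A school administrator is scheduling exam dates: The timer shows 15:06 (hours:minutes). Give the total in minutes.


Hours: 15
Minutes: 6
Convert hours to minutes: 15 x 60 = 900
Add remaining minutes: 900 + 6 = 906

906


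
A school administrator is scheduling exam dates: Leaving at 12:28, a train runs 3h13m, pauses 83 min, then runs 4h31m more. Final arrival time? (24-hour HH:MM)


Depart: 12:28
Leg 1: +193 min -> 15:41
Layover: +83 min -> 17:04
Leg 2: +271 min -> 21:35
Total travel: 547 minutes = 9h 7m
Arrival: 21:35

21:35


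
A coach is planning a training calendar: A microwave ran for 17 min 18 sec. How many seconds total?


Minutes: 17
Extra seconds: 18
Seconds per minute: 60
Minutes to seconds: 17 x 60 = 1020
Total: 1020 + 18 = 1038

1038


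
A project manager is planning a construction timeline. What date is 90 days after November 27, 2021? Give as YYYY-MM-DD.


Start: 2021-11-27
Adding 90 days
Days remaining in November: 3
After November: 87 days still to add
December 2021: 31 days, 56 remaining
January 2022: 31 days, 25 remaining
February 2022 has 28 days, need 25
Result: 2022-02-25

2022-02-25


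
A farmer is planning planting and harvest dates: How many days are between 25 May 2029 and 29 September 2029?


Start date: 2029-05-25
End date: 2029-09-29
May 2029: +7 days
Jun 2029: +30 days
Jul 2029: +31 days
Aug 2029: +31 days
Sep 2029: +28 days
Total: 127 days

127


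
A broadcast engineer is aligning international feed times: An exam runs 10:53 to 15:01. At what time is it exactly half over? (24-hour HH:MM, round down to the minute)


Start time: 10:53 = 653 minutes from midnight
End time: 15:01 = 901 minutes from midnight
Sum: 653 + 901 = 1554
Midpoint: 1554 / 2 = 777 minutes
Convert: 777 / 60 = 12 hours, 57 minutes
Result: 12:57

12:57


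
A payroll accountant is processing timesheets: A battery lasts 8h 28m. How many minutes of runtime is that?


Hours: 8
Extra minutes: 28
Minutes per hour: 60
Hours to minutes: 8 x 60 = 480
Total: 480 + 28 = 508

508


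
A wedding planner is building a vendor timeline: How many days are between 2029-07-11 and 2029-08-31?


Start date: 2029-07-11
End date: 2029-08-31
Jul 2029: +21 days
Aug 2029: +30 days
Total: 51 days

51


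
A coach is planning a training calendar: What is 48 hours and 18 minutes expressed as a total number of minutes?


Hours: 48
Minutes: 18
Convert hours to minutes: 48 x 60 = 2880
Add remaining minutes: 2880 + 18 = 2898

2898


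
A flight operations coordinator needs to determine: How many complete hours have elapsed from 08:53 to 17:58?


Start: 08:53
End: 17:58
Hour difference: 17 - 8 = 9 hours
Minute difference: 58 - 53 = 5 minutes
Total minutes: 545
Complete hours: 545 / 60 = 9 (remainder 5)

9


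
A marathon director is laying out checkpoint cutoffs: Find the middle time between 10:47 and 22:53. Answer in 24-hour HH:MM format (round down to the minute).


Start time: 10:47 = 647 minutes from midnight
End time: 22:53 = 1373 minutes from midnight
Sum: 647 + 1373 = 2020
Midpoint: 2020 / 2 = 1010 minutes
Convert: 1010 / 60 = 16 hours, 50 minutes
Result: 16:50

16:50


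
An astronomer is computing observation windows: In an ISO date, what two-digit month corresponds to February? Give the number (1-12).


Calendar month order:
1. January
2. February <--
3. March
February is month number 2

2


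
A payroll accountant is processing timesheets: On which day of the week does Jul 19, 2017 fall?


Date: 2017-07-19
January 1, 2017 is a Sunday
Day of year: 200
Offset from Jan 1: 199 days
199 mod 7 = 3
Result: Wednesday

Wednesday


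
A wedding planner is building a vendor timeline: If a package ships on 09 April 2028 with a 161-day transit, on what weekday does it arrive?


Start: 2028-04-09 (Sunday)
Step 1 - find target date: add 161 days
  2028-04-09 + 161 days = 2028-09-17
Step 2 - day of week:
  161 mod 7 = 0
  Sunday + 0 days -> Sunday
Result: Sunday (2028-09-17)

Sunday


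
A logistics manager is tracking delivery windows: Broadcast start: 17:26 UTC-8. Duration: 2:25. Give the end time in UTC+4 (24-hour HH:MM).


Start: 17:26 in UTC-8
Step 1 - add duration:
  minutes: 26 + 25 = 51
  hours: 17 + 2 + 0 = 19
  end in UTC-8: 19:51
Step 2 - convert UTC-8 -> UTC+4:
  offset difference: 4 - (-8) = 12 hours
  19 + (12) = 31 -> mod 24 = 7
Result: 07:51 in UTC+4

07:51


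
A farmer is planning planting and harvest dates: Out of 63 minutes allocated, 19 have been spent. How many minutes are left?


Total budget: 63 minutes
Time used: 19 minutes
Remaining: 63 - 19 = 44 minutes
Percent used: 30.2%
Percent remaining: 69.8%

44


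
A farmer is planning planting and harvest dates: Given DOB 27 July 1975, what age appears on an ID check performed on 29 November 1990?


Birth: 1975-07-27
Reference: 1990-11-29
Year difference: 1990 - 1975 = 15
Has birthday (07-27) occurred by 11-29? Yes
Age in full years: 15

15


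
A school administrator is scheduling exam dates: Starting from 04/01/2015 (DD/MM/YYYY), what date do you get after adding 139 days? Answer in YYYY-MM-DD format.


Start: 2015-01-04
Adding 139 days
Days remaining in January: 27
After January: 112 days still to add
February 2015: 28 days, 84 remaining
March 2015: 31 days, 53 remaining
April 2015: 30 days, 23 remaining
May 2015 has 31 days, need 23
Result: 2015-05-23

2015-05-23


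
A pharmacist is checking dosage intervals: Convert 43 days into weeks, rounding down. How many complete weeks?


Total days: 43
Days per week: 7
Division: 43 / 7 = 6 remainder 1
Complete weeks: 6
Remaining days: 1

6


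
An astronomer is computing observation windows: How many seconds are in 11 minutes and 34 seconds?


Minutes: 11
Seconds: 34
Convert minutes to seconds: 11 x 60 = 660
Add remaining seconds: 660 + 34 = 694

694


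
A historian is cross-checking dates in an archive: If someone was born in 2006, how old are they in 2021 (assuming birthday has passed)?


Birth year: 2006
Current year: 2021
Age = current year - birth year
Age = 2021 - 2006 = 15

15


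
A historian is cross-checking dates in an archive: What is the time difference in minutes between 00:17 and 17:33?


Start time: 00:17 = 17 minutes from midnight
End time: 17:33 = 1053 minutes from midnight
Difference: 1053 - 17 = 1036 minutes
That is 17 hours and 16 minutes

1036


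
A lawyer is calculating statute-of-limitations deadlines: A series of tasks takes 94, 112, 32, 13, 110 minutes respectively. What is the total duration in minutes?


Durations: 94, 112, 32, 13, 110
Running sum: 94
+ 112 = 206
+ 32 = 238
+ 13 = 251
+ 110 = 361
Total duration: 361 minutes
That is 6 hours and 1 minutes

361


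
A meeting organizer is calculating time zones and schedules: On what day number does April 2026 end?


Month: April
Year: 2026
April is a 30-day month
Total: 30 days

30


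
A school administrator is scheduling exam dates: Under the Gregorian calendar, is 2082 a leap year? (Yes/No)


Year: 2082
Divisible by 4? 2082 / 4 = 520.5 -> No
Not divisible by 4, so NOT a leap year

No


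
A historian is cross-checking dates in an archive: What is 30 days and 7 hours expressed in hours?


Days: 30
Extra hours: 7
Hours per day: 24
Days to hours: 30 x 24 = 720
Total: 720 + 7 = 727

727


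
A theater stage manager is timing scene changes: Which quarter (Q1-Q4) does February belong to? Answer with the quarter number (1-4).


Month: February (month 2)
Q1: January-March (months 1-3)
Q2: April-June (months 4-6)
Q3: July-September (months 7-9)
Q4: October-December (months 10-12)
Month 2 falls in Q1

1


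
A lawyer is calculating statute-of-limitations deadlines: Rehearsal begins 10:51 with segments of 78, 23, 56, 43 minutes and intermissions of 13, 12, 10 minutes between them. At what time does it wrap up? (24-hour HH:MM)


Start: 10:51 = 651 min from midnight
  after task 1 (78 min): 12:09
  after break (13 min): 12:22
  after task 2 (23 min): 12:45
  after break (12 min): 12:57
  after task 3 (56 min): 13:53
  after break (10 min): 14:03
  after task 4 (43 min): 14:46
Total elapsed: 235 minutes
End time: 14:46

14:46


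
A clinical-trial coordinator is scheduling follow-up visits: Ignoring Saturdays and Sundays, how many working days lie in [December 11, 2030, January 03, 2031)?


Start: 2030-12-11 (Wednesday)
End (exclusive): 2031-01-03 (Friday)
Total calendar days: 23
Full weeks: 23 // 7 = 3 -> 15 weekdays
Remaining 2 days starting on Wednesday:
  Wed(w), Thu(w) -> 2 weekdays
Total business days: 15 + 2 = 17

17


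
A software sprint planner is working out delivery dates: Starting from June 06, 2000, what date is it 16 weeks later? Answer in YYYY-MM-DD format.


Start: 2000-06-06
Weeks to add: 16
Convert to days: 16 x 7 = 112 days
Add 112 days to 2000-06-06
Result: 2000-09-26

2000-09-26


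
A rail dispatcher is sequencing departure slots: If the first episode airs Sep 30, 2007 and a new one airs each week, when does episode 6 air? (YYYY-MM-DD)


First occurrence: 2007-09-30 (occurrence 1)
Each occurrence is 7 days after the previous.
Occurrence 6 is 5 weeks after the first.
5 weeks = 35 days
2007-09-30 + 35 days = 2007-11-04

2007-11-04


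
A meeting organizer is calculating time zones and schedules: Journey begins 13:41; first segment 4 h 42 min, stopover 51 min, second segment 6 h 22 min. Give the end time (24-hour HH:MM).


Depart: 13:41
Leg 1: +282 min -> 18:23
Layover: +51 min -> 19:14
Leg 2: +382 min -> 01:36
Total travel: 715 minutes = 11h 55m
Arrival: 01:36

01:36


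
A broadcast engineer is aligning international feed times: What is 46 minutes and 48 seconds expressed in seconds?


Minutes: 46
Extra seconds: 48
Seconds per minute: 60
Minutes to seconds: 46 x 60 = 2760
Total: 2760 + 48 = 2808

2808


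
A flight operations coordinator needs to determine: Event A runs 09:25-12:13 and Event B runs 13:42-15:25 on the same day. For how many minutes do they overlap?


Interval A: [565, 733] minutes from midnight
Interval B: [822, 925] minutes from midnight
Overlap start = max(565, 822) = 822
Overlap end = min(733, 925) = 733
End <= start, so the intervals do not overlap: 0 minutes

0


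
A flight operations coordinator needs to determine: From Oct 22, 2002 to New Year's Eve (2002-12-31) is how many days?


Start: October 22, 2002
End: December 31, 2002
Days left in October: 9
November: 30
December: 31
Sum of remaining months: 61
Total: 9 + 61 = 70

70


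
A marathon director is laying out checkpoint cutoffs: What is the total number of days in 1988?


Year: 1988
Check leap year rules:
Divisible by 4? Yes
Divisible by 100? No
1988 is a leap year
Days: 366

366


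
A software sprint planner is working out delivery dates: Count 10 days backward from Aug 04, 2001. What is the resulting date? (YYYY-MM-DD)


Start: 2001-08-04
Subtracting 10 days
Days already passed in August: 4
After going back through August: 6 more days to subtract
July 2001 has 31 days, need 6
Result: 2001-07-25

2001-07-25


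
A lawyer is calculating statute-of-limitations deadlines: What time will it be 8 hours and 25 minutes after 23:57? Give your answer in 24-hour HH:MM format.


Start time: 23:57
Adding: 8 hours 25 minutes
Minutes: 57 + 25 = 82
Minute overflow: 82 >= 60, so carry 1 hour, minutes = 22
Hours: 23 + 8 + 1 = 32
Hour wraparound: 32 mod 24 = 8
Result: 08:22

08:22


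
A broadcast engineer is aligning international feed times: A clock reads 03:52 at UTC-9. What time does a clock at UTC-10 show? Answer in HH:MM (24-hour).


Local time: 03:52 at UTC-9 (offset -9h)
Target zone: UTC-10 (offset -10h)
Difference: -10 - (-9) = -1 hours
Calculation: 3 + (-1) = 2
Result: 02:52

02:52


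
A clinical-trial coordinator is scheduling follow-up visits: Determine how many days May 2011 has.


Month: May
Year: 2011
May is a 31-day month
Total: 31 days

31


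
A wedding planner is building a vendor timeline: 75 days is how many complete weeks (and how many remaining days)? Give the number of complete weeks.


Total days: 75
Days per week: 7
Division: 75 / 7 = 10 remainder 5
Complete weeks: 10
Remaining days: 5

10


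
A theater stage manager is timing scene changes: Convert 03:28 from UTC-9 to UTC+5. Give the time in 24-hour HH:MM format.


Local time: 03:28 at UTC-9 (offset -9h)
Target zone: UTC+5 (offset 5h)
Difference: 5 - (-9) = 14 hours
Calculation: 3 + (14) = 17
Result: 17:28

17:28


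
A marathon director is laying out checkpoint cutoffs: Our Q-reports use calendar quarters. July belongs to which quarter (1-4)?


Month: July (month 7)
Q1: January-March (months 1-3)
Q2: April-June (months 4-6)
Q3: July-September (months 7-9)
Q4: October-December (months 10-12)
Month 7 falls in Q3

3


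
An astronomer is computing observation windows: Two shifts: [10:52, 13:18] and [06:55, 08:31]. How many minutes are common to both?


Interval A: [652, 798] minutes from midnight
Interval B: [415, 511] minutes from midnight
Overlap start = max(652, 415) = 652
Overlap end = min(798, 511) = 511
End <= start, so the intervals do not overlap: 0 minutes

0


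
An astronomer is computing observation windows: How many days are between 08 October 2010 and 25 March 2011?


Start date: 2010-10-08
End date: 2011-03-25
Oct 2010: +24 days
Nov 2010: +30 days
Dec 2010: +31 days
... (3 more months)
Total: 168 days

168


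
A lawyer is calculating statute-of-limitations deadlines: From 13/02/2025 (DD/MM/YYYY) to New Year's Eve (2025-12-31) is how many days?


Start: February 13, 2025
End: December 31, 2025
Days left in February: 15
March: 31
April: 30
May: 31
June: 30
... plus remaining months
Sum of remaining months: 306
Total: 15 + 306 = 321

321


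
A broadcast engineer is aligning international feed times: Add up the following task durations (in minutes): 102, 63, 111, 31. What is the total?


Durations: 102, 63, 111, 31
Running sum: 102
+ 63 = 165
+ 111 = 276
+ 31 = 307
Total duration: 307 minutes
That is 5 hours and 7 minutes

307


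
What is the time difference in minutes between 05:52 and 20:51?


Start time: 05:52 = 352 minutes from midnight
End time: 20:51 = 1251 minutes from midnight
Difference: 1251 - 352 = 899 minutes
That is 14 hours and 59 minutes

899


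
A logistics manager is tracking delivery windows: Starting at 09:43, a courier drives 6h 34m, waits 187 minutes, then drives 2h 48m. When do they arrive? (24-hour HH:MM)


Depart: 09:43
Leg 1: +394 min -> 16:17
Layover: +187 min -> 19:24
Leg 2: +168 min -> 22:12
Total travel: 749 minutes = 12h 29m
Arrival: 22:12

22:12


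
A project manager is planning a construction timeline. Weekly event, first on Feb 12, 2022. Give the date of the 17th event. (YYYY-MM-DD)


First occurrence: 2022-02-12 (occurrence 1)
Each occurrence is 7 days after the previous.
Occurrence 17 is 16 weeks after the first.
16 weeks = 112 days
2022-02-12 + 112 days = 2022-06-04

2022-06-04


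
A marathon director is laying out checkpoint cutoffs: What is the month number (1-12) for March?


Calendar month order:
2. February
3. March <--
4. April
March is month number 3

3


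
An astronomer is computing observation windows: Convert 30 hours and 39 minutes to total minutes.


Hours: 30
Minutes: 39
Convert hours to minutes: 30 x 60 = 1800
Add remaining minutes: 1800 + 39 = 1839

1839


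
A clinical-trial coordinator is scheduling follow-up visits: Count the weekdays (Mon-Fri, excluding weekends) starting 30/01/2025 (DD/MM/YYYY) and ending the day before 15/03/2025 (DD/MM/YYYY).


Start: 2025-01-30 (Thursday)
End (exclusive): 2025-03-15 (Saturday)
Total calendar days: 44
Full weeks: 44 // 7 = 6 -> 30 weekdays
Remaining 2 days starting on Thursday:
  Thu(w), Fri(w) -> 2 weekdays
Total business days: 30 + 2 = 32

32


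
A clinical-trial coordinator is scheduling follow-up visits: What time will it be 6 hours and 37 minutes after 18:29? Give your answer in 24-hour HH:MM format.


Start time: 18:29
Adding: 6 hours 37 minutes
Minutes: 29 + 37 = 66
Minute overflow: 66 >= 60, so carry 1 hour, minutes = 6
Hours: 18 + 6 + 1 = 25
Hour wraparound: 25 mod 24 = 1
Result: 01:06

01:06


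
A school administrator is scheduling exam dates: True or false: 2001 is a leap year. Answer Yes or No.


Year: 2001
Divisible by 4? 2001 / 4 = 500.25 -> No
Not divisible by 4, so NOT a leap year

No


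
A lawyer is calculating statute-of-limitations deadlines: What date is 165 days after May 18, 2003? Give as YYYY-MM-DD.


Start: 2003-05-18
Adding 165 days
Days remaining in May: 13
After May: 152 days still to add
June 2003: 30 days, 122 remaining
July 2003: 31 days, 91 remaining
August 2003: 31 days, 60 remaining
September 2003: 30 days, 30 remaining
Result: 2003-10-30

2003-10-30


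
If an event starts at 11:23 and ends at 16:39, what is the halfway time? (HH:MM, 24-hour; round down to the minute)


Start time: 11:23 = 683 minutes from midnight
End time: 16:39 = 999 minutes from midnight
Sum: 683 + 999 = 1682
Midpoint: 1682 / 2 = 841 minutes
Convert: 841 / 60 = 14 hours, 1 minutes
Result: 14:01

14:01


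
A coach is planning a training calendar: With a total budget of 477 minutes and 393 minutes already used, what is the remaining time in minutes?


Total budget: 477 minutes
Time used: 393 minutes
Remaining: 477 - 393 = 84 minutes
Percent used: 82.4%
Percent remaining: 17.6%

84


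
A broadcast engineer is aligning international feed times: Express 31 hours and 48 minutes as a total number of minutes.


Hours: 31
Extra minutes: 48
Minutes per hour: 60
Hours to minutes: 31 x 60 = 1860
Total: 1860 + 48 = 1908

1908


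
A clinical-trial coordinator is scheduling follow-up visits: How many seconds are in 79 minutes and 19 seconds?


Minutes: 79
Seconds: 19
Convert minutes to seconds: 79 x 60 = 4740
Add remaining seconds: 4740 + 19 = 4759

4759


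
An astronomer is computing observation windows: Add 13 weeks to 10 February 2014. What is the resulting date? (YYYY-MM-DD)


Start: 2014-02-10
Weeks to add: 13
Convert to days: 13 x 7 = 91 days
Add 91 days to 2014-02-10
Result: 2014-05-12

2014-05-12


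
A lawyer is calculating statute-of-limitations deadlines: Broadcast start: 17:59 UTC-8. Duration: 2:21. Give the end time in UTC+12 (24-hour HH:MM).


Start: 17:59 in UTC-8
Step 1 - add duration:
  minutes: 59 + 21 = 80 (carry 1h)
  hours: 17 + 2 + 1 = 20
  end in UTC-8: 20:20
Step 2 - convert UTC-8 -> UTC+12:
  offset difference: 12 - (-8) = 20 hours
  20 + (20) = 40 -> mod 24 = 16
Result: 16:20 in UTC+12

16:20


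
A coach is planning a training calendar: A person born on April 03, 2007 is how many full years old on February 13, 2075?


Birth: 2007-04-03
Reference: 2075-02-13
Year difference: 2075 - 2007 = 68
Has birthday (04-03) occurred by 02-13? No
Birthday not yet reached this year -> subtract 1
Age in full years: 67

67


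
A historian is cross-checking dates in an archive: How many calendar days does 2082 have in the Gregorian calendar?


Year: 2082
Check leap year rules:
Divisible by 4? No
2082 is not a leap year
Days: 365

365


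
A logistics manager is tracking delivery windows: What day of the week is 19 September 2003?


Date: 2003-09-19
January 1, 2003 is a Wednesday
Day of year: 262
Offset from Jan 1: 261 days
261 mod 7 = 2
Result: Friday

Friday


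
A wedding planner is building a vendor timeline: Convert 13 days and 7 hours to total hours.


Days: 13
Extra hours: 7
Hours per day: 24
Days to hours: 13 x 24 = 312
Total: 312 + 7 = 319

319


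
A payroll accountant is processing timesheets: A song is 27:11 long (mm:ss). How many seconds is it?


Minutes: 27
Extra seconds: 11
Seconds per minute: 60
Minutes to seconds: 27 x 60 = 1620
Total: 1620 + 11 = 1631

1631


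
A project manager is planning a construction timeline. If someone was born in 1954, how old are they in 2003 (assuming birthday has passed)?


Birth year: 1954
Current year: 2003
Age = current year - birth year
Age = 2003 - 1954 = 49

49


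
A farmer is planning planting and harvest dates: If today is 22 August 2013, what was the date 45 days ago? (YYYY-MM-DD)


Start: 2013-08-22
Subtracting 45 days
Days already passed in August: 22
After going back through August: 23 more days to subtract
July 2013 has 31 days, need 23
Result: 2013-07-08

2013-07-08


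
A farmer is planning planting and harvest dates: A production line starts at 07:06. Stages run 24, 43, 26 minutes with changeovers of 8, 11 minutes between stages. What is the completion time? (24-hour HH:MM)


Start: 07:06 = 426 min from midnight
  after task 1 (24 min): 07:30
  after break (8 min): 07:38
  after task 2 (43 min): 08:21
  after break (11 min): 08:32
  after task 3 (26 min): 08:58
Total elapsed: 112 minutes
End time: 08:58

08:58


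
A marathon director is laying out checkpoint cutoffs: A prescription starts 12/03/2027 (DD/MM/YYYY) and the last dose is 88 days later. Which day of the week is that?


Start: 2027-03-12 (Friday)
Step 1 - find target date: add 88 days
  2027-03-12 + 88 days = 2027-06-08
Step 2 - day of week:
  88 mod 7 = 4
  Friday + 4 days -> Tuesday
Result: Tuesday (2027-06-08)

Tuesday


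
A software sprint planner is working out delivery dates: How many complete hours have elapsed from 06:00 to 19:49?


Start: 06:00
End: 19:49
Hour difference: 19 - 6 = 13 hours
Minute difference: 49 - 0 = 49 minutes
Total minutes: 829
Complete hours: 829 / 60 = 13 (remainder 49)

13


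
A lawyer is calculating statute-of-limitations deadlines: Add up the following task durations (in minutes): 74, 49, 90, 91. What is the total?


Durations: 74, 49, 90, 91
Running sum: 74
+ 49 = 123
+ 90 = 213
+ 91 = 304
Total duration: 304 minutes
That is 5 hours and 4 minutes

304


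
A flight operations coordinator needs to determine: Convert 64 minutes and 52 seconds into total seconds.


Minutes: 64
Seconds: 52
Convert minutes to seconds: 64 x 60 = 3840
Add remaining seconds: 3840 + 52 = 3892

3892


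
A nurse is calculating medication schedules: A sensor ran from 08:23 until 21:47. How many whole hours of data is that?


Start: 08:23
End: 21:47
Hour difference: 21 - 8 = 13 hours
Minute difference: 47 - 23 = 24 minutes
Total minutes: 804
Complete hours: 804 / 60 = 13 (remainder 24)

13


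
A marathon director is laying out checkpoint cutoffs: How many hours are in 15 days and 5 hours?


Days: 15
Extra hours: 5
Hours per day: 24
Days to hours: 15 x 24 = 360
Total: 360 + 5 = 365

365


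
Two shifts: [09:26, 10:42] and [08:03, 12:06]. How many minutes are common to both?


Interval A: [566, 642] minutes from midnight
Interval B: [483, 726] minutes from midnight
Overlap start = max(566, 483) = 566
Overlap end = min(642, 726) = 642
Overlap = 642 - 566 = 76 minutes

76


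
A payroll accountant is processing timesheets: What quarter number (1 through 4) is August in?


Month: August (month 8)
Q1: January-March (months 1-3)
Q2: April-June (months 4-6)
Q3: July-September (months 7-9)
Q4: October-December (months 10-12)
Month 8 falls in Q3

3


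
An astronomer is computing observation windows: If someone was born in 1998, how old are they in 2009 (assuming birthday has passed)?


Birth year: 1998
Current year: 2009
Age = current year - birth year
Age = 2009 - 1998 = 11

11


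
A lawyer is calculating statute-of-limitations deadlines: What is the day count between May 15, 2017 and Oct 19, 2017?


Start date: 2017-05-15
End date: 2017-10-19
May 2017: +17 days
Jun 2017: +30 days
Jul 2017: +31 days
... (3 more months)
Total: 157 days

157


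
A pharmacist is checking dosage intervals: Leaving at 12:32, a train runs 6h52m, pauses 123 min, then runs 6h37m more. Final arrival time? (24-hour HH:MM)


Depart: 12:32
Leg 1: +412 min -> 19:24
Layover: +123 min -> 21:27
Leg 2: +397 min -> 04:04
Total travel: 932 minutes = 15h 32m
Arrival: 04:04

04:04


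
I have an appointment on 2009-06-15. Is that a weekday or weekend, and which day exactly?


Date: 2009-06-15
January 1, 2009 is a Thursday
Day of year: 166
Offset from Jan 1: 165 days
165 mod 7 = 4
Result: Monday

Monday


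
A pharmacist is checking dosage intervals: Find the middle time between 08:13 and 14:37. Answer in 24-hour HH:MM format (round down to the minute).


Start time: 08:13 = 493 minutes from midnight
End time: 14:37 = 877 minutes from midnight
Sum: 493 + 877 = 1370
Midpoint: 1370 / 2 = 685 minutes
Convert: 685 / 60 = 11 hours, 25 minutes
Result: 11:25

11:25


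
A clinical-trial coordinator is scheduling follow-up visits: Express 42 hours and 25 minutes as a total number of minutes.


Hours: 42
Extra minutes: 25
Minutes per hour: 60
Hours to minutes: 42 x 60 = 2520
Total: 2520 + 25 = 2545

2545


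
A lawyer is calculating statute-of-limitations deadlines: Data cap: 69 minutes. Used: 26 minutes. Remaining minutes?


Total budget: 69 minutes
Time used: 26 minutes
Remaining: 69 - 26 = 43 minutes
Percent used: 37.7%
Percent remaining: 62.3%

43


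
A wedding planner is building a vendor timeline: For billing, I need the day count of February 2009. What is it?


Month: February
Year: 2009
2009 is not a leap year
February has 28 days
Total: 28 days

28


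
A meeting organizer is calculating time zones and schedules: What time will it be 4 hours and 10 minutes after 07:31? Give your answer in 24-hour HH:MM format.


Start time: 07:31
Adding: 4 hours 10 minutes
Minutes: 31 + 10 = 41
Hours: 7 + 4 + 0 = 11
Result: 11:41

11:41
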